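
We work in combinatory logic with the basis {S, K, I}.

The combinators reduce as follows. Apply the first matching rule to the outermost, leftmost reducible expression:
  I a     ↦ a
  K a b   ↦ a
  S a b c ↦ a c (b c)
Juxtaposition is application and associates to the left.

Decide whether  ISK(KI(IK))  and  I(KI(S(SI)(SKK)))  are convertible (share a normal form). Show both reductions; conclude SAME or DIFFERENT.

Term A:
  start: ISK(KI(IK))
  [1] SK(KI(IK))
  [2] SKI

Term B:
  start: I(KI(S(SI)(SKK)))
  [1] KI(S(SI)(SKK))
  [2] I

Answer: DIFFERENT — A ⇓ SKI, B ⇓ I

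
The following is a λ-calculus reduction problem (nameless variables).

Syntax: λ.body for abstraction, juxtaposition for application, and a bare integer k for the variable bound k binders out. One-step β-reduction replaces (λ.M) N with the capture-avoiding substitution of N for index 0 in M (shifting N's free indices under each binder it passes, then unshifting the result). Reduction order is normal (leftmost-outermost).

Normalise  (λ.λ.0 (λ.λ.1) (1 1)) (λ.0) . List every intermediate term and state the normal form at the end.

  start: (λ.λ.0 (λ.λ.1) (1 1)) (λ.0)
  [1] λ.0 (λ.λ.1) ((λ.0) (λ.0))
  [2] λ.0 (λ.λ.1) (λ.0)

Answer: normal form = λ.0 (λ.λ.1) (λ.0)  (in 2 steps)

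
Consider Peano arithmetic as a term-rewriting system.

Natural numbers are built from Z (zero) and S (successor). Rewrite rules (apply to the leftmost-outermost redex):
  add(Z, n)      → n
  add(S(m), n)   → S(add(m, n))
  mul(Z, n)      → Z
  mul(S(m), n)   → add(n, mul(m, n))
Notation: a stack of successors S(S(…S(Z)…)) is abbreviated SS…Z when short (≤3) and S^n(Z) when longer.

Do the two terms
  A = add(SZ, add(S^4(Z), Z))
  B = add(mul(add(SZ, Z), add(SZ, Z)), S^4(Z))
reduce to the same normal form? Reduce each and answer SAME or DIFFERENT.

Answer: SAME — A ⇓ S^5(Z), B ⇓ S^5(Z)

Derivation:
Term A:
  start: add(SZ, add(S^4(Z), Z))
  [1] S(add(Z, add(S^4(Z), Z)))
  [2] S(add(S^4(Z), Z))
  [3] S(S(add(SSSZ, Z)))
  [4] S(S(S(add(SSZ, Z))))
  [5] S(S(S(S(add(SZ, Z)))))
  [6] S(S(S(S(S(add(Z, Z))))))
  [7] S^5(Z)

Term B:
  start: add(mul(add(SZ, Z), add(SZ, Z)), S^4(Z))
  [1] add(mul(S(add(Z, Z)), add(SZ, Z)), S^4(Z))
  [2] add(add(add(SZ, Z), mul(add(Z, Z), add(SZ, Z))), S^4(Z))
  [3] add(add(S(add(Z, Z)), mul(add(Z, Z), add(SZ, Z))), S^4(Z))
  [4] add(S(add(add(Z, Z), mul(add(Z, Z), add(SZ, Z)))), S^4(Z))
  [5] S(add(add(add(Z, Z), mul(add(Z, Z), add(SZ, Z))), S^4(Z)))
  [6] S(add(add(Z, mul(add(Z, Z), add(SZ, Z))), S^4(Z)))
  [7] S(add(mul(add(Z, Z), add(SZ, Z)), S^4(Z)))
  [8] S(add(mul(Z, add(SZ, Z)), S^4(Z)))
  [9] S(add(Z, S^4(Z)))
  [10] S^5(Z)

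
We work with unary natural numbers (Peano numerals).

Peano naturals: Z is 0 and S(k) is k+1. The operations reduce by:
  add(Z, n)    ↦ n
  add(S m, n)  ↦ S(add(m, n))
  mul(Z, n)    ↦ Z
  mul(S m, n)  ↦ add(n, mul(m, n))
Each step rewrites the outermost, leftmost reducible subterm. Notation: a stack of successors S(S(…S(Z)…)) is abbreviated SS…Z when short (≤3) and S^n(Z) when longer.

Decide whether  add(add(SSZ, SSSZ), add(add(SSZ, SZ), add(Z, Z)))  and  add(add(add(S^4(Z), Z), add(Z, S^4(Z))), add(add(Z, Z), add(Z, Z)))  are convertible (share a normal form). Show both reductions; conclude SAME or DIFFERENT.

Term A:
  start: add(add(SSZ, SSSZ), add(add(SSZ, SZ), add(Z, Z)))
  step 1: add(S(add(SZ, SSSZ)), add(add(SSZ, SZ), add(Z, Z)))
  step 2: S(add(add(SZ, SSSZ), add(add(SSZ, SZ), add(Z, Z))))
  step 3: S(add(S(add(Z, SSSZ)), add(add(SSZ, SZ), add(Z, Z))))
  step 4: S(S(add(add(Z, SSSZ), add(add(SSZ, SZ), add(Z, Z)))))
  step 5: S(S(add(SSSZ, add(add(SSZ, SZ), add(Z, Z)))))
  step 6: S(S(S(add(SSZ, add(add(SSZ, SZ), add(Z, Z))))))
  step 7: S(S(S(S(add(SZ, add(add(SSZ, SZ), add(Z, Z)))))))
  step 8: S(S(S(S(S(add(Z, add(add(SSZ, SZ), add(Z, Z))))))))
  step 9: S(S(S(S(S(add(add(SSZ, SZ), add(Z, Z)))))))
  step 10: S(S(S(S(S(add(S(add(SZ, SZ)), add(Z, Z)))))))
  step 11: S(S(S(S(S(S(add(add(SZ, SZ), add(Z, Z))))))))
  step 12: S(S(S(S(S(S(add(S(add(Z, SZ)), add(Z, Z))))))))
  step 13: S(S(S(S(S(S(S(add(add(Z, SZ), add(Z, Z)))))))))
  step 14: S(S(S(S(S(S(S(add(SZ, add(Z, Z)))))))))
  step 15: S(S(S(S(S(S(S(S(add(Z, add(Z, Z))))))))))
  step 16: S(S(S(S(S(S(S(S(add(Z, Z)))))))))
  step 17: S^8(Z)

Term B:
  start: add(add(add(S^4(Z), Z), add(Z, S^4(Z))), add(add(Z, Z), add(Z, Z)))
  step 1: add(add(S(add(SSSZ, Z)), add(Z, S^4(Z))), add(add(Z, Z), add(Z, Z)))
  step 2: add(S(add(add(SSSZ, Z), add(Z, S^4(Z)))), add(add(Z, Z), add(Z, Z)))
  step 3: S(add(add(add(SSSZ, Z), add(Z, S^4(Z))), add(add(Z, Z), add(Z, Z))))
  step 4: S(add(add(S(add(SSZ, Z)), add(Z, S^4(Z))), add(add(Z, Z), add(Z, Z))))
  step 5: S(add(S(add(add(SSZ, Z), add(Z, S^4(Z)))), add(add(Z, Z), add(Z, Z))))
  step 6: S(S(add(add(add(SSZ, Z), add(Z, S^4(Z))), add(add(Z, Z), add(Z, Z)))))
  step 7: S(S(add(add(S(add(SZ, Z)), add(Z, S^4(Z))), add(add(Z, Z), add(Z, Z)))))
  step 8: S(S(add(S(add(add(SZ, Z), add(Z, S^4(Z)))), add(add(Z, Z), add(Z, Z)))))
  step 9: S(S(S(add(add(add(SZ, Z), add(Z, S^4(Z))), add(add(Z, Z), add(Z, Z))))))
  step 10: S(S(S(add(add(S(add(Z, Z)), add(Z, S^4(Z))), add(add(Z, Z), add(Z, Z))))))
  step 11: S(S(S(add(S(add(add(Z, Z), add(Z, S^4(Z)))), add(add(Z, Z), add(Z, Z))))))
  step 12: S(S(S(S(add(add(add(Z, Z), add(Z, S^4(Z))), add(add(Z, Z), add(Z, Z)))))))
  step 13: S(S(S(S(add(add(Z, add(Z, S^4(Z))), add(add(Z, Z), add(Z, Z)))))))
  step 14: S(S(S(S(add(add(Z, S^4(Z)), add(add(Z, Z), add(Z, Z)))))))
  step 15: S(S(S(S(add(S^4(Z), add(add(Z, Z), add(Z, Z)))))))
  step 16: S(S(S(S(S(add(SSSZ, add(add(Z, Z), add(Z, Z))))))))
  step 17: S(S(S(S(S(S(add(SSZ, add(add(Z, Z), add(Z, Z)))))))))
  step 18: S(S(S(S(S(S(S(add(SZ, add(add(Z, Z), add(Z, Z))))))))))
  step 19: S(S(S(S(S(S(S(S(add(Z, add(add(Z, Z), add(Z, Z)))))))))))
  step 20: S(S(S(S(S(S(S(S(add(add(Z, Z), add(Z, Z))))))))))
  step 21: S(S(S(S(S(S(S(S(add(Z, add(Z, Z))))))))))
  step 22: S(S(S(S(S(S(S(S(add(Z, Z)))))))))
  step 23: S^8(Z)

Answer: SAME — A ⇓ S^8(Z), B ⇓ S^8(Z)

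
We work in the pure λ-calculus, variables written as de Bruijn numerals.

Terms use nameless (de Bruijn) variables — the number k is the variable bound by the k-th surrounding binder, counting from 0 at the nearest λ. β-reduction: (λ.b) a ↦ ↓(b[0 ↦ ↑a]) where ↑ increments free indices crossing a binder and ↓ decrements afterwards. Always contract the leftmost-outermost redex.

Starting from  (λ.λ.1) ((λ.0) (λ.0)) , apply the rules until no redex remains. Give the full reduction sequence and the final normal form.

Answer: normal form = λ.λ.0  (in 2 steps)

Reduction:
  start: (λ.λ.1) ((λ.0) (λ.0))
  step 1: λ.(λ.0) (λ.0)
  step 2: λ.λ.0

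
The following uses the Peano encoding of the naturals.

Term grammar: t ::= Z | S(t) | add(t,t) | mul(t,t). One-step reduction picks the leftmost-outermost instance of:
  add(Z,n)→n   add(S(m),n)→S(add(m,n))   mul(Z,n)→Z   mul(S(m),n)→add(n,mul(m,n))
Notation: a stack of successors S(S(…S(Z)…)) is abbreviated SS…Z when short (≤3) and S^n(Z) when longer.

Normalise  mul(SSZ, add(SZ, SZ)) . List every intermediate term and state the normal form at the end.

Answer: normal form = S^4(Z)  (in 13 steps)

Derivation:
  start: mul(SSZ, add(SZ, SZ))
  [1] add(add(SZ, SZ), mul(SZ, add(SZ, SZ)))
  [2] add(S(add(Z, SZ)), mul(SZ, add(SZ, SZ)))
  [3] S(add(add(Z, SZ), mul(SZ, add(SZ, SZ))))
  [4] S(add(SZ, mul(SZ, add(SZ, SZ))))
  [5] S(S(add(Z, mul(SZ, add(SZ, SZ)))))
  [6] S(S(mul(SZ, add(SZ, SZ))))
  [7] S(S(add(add(SZ, SZ), mul(Z, add(SZ, SZ)))))
  [8] S(S(add(S(add(Z, SZ)), mul(Z, add(SZ, SZ)))))
  [9] S(S(S(add(add(Z, SZ), mul(Z, add(SZ, SZ))))))
  [10] S(S(S(add(SZ, mul(Z, add(SZ, SZ))))))
  [11] S(S(S(S(add(Z, mul(Z, add(SZ, SZ)))))))
  [12] S(S(S(S(mul(Z, add(SZ, SZ))))))
  [13] S^4(Z)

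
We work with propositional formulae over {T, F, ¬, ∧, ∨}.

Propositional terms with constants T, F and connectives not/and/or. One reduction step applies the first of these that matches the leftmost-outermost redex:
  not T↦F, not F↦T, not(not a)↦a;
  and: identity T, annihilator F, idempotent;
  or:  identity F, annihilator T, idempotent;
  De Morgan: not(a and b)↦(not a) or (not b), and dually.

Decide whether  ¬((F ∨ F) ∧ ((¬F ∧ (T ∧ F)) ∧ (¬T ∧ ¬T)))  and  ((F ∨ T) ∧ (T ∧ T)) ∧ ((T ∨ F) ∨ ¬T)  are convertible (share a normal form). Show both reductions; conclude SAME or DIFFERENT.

Term A:
  start: ¬((F ∨ F) ∧ ((¬F ∧ (T ∧ F)) ∧ (¬T ∧ ¬T)))
  step 1: ¬(F ∨ F) ∨ ¬((¬F ∧ (T ∧ F)) ∧ (¬T ∧ ¬T))
  step 2: (¬F ∧ ¬F) ∨ ¬((¬F ∧ (T ∧ F)) ∧ (¬T ∧ ¬T))
  step 3: ¬F ∨ ¬((¬F ∧ (T ∧ F)) ∧ (¬T ∧ ¬T))
  step 4: T ∨ ¬((¬F ∧ (T ∧ F)) ∧ (¬T ∧ ¬T))
  step 5: T

Term B:
  start: ((F ∨ T) ∧ (T ∧ T)) ∧ ((T ∨ F) ∨ ¬T)
  step 1: (T ∧ (T ∧ T)) ∧ ((T ∨ F) ∨ ¬T)
  step 2: (T ∧ T) ∧ ((T ∨ F) ∨ ¬T)
  step 3: T ∧ ((T ∨ F) ∨ ¬T)
  step 4: (T ∨ F) ∨ ¬T
  step 5: T ∨ ¬T
  step 6: T

Answer: SAME — A ⇓ T, B ⇓ T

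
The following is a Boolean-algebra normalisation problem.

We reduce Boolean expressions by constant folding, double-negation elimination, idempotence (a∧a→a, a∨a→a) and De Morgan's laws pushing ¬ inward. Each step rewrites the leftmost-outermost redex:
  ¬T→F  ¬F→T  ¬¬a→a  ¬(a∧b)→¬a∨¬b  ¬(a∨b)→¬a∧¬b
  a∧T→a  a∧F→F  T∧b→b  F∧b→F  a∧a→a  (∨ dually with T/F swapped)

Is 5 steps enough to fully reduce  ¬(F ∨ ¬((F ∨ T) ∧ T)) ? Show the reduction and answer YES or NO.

  start: ¬(F ∨ ¬((F ∨ T) ∧ T))
  step 1: ¬F ∧ ¬¬((F ∨ T) ∧ T)
  step 2: T ∧ ¬¬((F ∨ T) ∧ T)
  step 3: ¬¬((F ∨ T) ∧ T)
  step 4: (F ∨ T) ∧ T
  step 5: F ∨ T

Answer: NO — after 5 steps the term is F ∨ T, not yet normal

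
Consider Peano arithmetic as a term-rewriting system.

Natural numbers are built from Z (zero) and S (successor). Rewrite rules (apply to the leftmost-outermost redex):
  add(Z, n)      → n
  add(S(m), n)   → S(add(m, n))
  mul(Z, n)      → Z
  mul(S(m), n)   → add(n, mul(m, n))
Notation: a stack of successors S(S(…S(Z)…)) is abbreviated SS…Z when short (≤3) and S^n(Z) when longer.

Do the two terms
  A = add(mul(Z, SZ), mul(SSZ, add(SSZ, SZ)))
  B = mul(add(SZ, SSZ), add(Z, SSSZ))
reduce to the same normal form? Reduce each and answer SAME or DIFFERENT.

Term A:
  start: add(mul(Z, SZ), mul(SSZ, add(SSZ, SZ)))
  step 1: add(Z, mul(SSZ, add(SSZ, SZ)))
  step 2: mul(SSZ, add(SSZ, SZ))
  step 3: add(add(SSZ, SZ), mul(SZ, add(SSZ, SZ)))
  step 4: add(S(add(SZ, SZ)), mul(SZ, add(SSZ, SZ)))
  step 5: S(add(add(SZ, SZ), mul(SZ, add(SSZ, SZ))))
  step 6: S(add(S(add(Z, SZ)), mul(SZ, add(SSZ, SZ))))
  step 7: S(S(add(add(Z, SZ), mul(SZ, add(SSZ, SZ)))))
  step 8: S(S(add(SZ, mul(SZ, add(SSZ, SZ)))))
  step 9: S(S(S(add(Z, mul(SZ, add(SSZ, SZ))))))
  step 10: S(S(S(mul(SZ, add(SSZ, SZ)))))
  step 11: S(S(S(add(add(SSZ, SZ), mul(Z, add(SSZ, SZ))))))
  step 12: S(S(S(add(S(add(SZ, SZ)), mul(Z, add(SSZ, SZ))))))
  step 13: S(S(S(S(add(add(SZ, SZ), mul(Z, add(SSZ, SZ)))))))
  step 14: S(S(S(S(add(S(add(Z, SZ)), mul(Z, add(SSZ, SZ)))))))
  step 15: S(S(S(S(S(add(add(Z, SZ), mul(Z, add(SSZ, SZ))))))))
  step 16: S(S(S(S(S(add(SZ, mul(Z, add(SSZ, SZ))))))))
  step 17: S(S(S(S(S(S(add(Z, mul(Z, add(SSZ, SZ)))))))))
  step 18: S(S(S(S(S(S(mul(Z, add(SSZ, SZ))))))))
  step 19: S^6(Z)

Term B:
  start: mul(add(SZ, SSZ), add(Z, SSSZ))
  step 1: mul(S(add(Z, SSZ)), add(Z, SSSZ))
  step 2: add(add(Z, SSSZ), mul(add(Z, SSZ), add(Z, SSSZ)))
  step 3: add(SSSZ, mul(add(Z, SSZ), add(Z, SSSZ)))
  step 4: S(add(SSZ, mul(add(Z, SSZ), add(Z, SSSZ))))
  step 5: S(S(add(SZ, mul(add(Z, SSZ), add(Z, SSSZ)))))
  step 6: S(S(S(add(Z, mul(add(Z, SSZ), add(Z, SSSZ))))))
  step 7: S(S(S(mul(add(Z, SSZ), add(Z, SSSZ)))))
  step 8: S(S(S(mul(SSZ, add(Z, SSSZ)))))
  step 9: S(S(S(add(add(Z, SSSZ), mul(SZ, add(Z, SSSZ))))))
  step 10: S(S(S(add(SSSZ, mul(SZ, add(Z, SSSZ))))))
  step 11: S(S(S(S(add(SSZ, mul(SZ, add(Z, SSSZ)))))))
  step 12: S(S(S(S(S(add(SZ, mul(SZ, add(Z, SSSZ))))))))
  step 13: S(S(S(S(S(S(add(Z, mul(SZ, add(Z, SSSZ)))))))))
  step 14: S(S(S(S(S(S(mul(SZ, add(Z, SSSZ))))))))
  step 15: S(S(S(S(S(S(add(add(Z, SSSZ), mul(Z, add(Z, SSSZ)))))))))
  step 16: S(S(S(S(S(S(add(SSSZ, mul(Z, add(Z, SSSZ)))))))))
  step 17: S(S(S(S(S(S(S(add(SSZ, mul(Z, add(Z, SSSZ))))))))))
  step 18: S(S(S(S(S(S(S(S(add(SZ, mul(Z, add(Z, SSSZ)))))))))))
  step 19: S(S(S(S(S(S(S(S(S(add(Z, mul(Z, add(Z, SSSZ))))))))))))
  step 20: S(S(S(S(S(S(S(S(S(mul(Z, add(Z, SSSZ)))))))))))
  step 21: S^9(Z)

Answer: DIFFERENT — A ⇓ S^6(Z), B ⇓ S^9(Z)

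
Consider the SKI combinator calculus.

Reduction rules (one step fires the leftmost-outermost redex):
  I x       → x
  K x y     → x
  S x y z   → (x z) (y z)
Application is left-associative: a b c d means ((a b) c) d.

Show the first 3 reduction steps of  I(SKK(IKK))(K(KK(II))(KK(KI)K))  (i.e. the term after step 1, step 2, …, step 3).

Answer: after 3 steps: IKK(K(KK(II))(KK(KI)K))

Reduction:
  start: I(SKK(IKK))(K(KK(II))(KK(KI)K))
  →1  SKK(IKK)(K(KK(II))(KK(KI)K))
  →2  K(IKK)(K(IKK))(K(KK(II))(KK(KI)K))
  →3  IKK(K(KK(II))(KK(KI)K))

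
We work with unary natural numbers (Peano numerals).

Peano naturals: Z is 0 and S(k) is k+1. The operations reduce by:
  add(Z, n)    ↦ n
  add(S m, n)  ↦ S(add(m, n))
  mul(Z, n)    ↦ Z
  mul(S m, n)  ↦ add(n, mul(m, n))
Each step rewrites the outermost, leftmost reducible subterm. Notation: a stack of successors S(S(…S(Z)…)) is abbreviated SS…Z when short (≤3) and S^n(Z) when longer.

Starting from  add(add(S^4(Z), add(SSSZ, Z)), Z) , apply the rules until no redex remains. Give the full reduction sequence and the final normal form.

Answer: normal form = S^7(Z)  (in 17 steps)

Derivation:
  start: add(add(S^4(Z), add(SSSZ, Z)), Z)
  [1] add(S(add(SSSZ, add(SSSZ, Z))), Z)
  [2] S(add(add(SSSZ, add(SSSZ, Z)), Z))
  [3] S(add(S(add(SSZ, add(SSSZ, Z))), Z))
  [4] S(S(add(add(SSZ, add(SSSZ, Z)), Z)))
  [5] S(S(add(S(add(SZ, add(SSSZ, Z))), Z)))
  [6] S(S(S(add(add(SZ, add(SSSZ, Z)), Z))))
  [7] S(S(S(add(S(add(Z, add(SSSZ, Z))), Z))))
  [8] S(S(S(S(add(add(Z, add(SSSZ, Z)), Z)))))
  [9] S(S(S(S(add(add(SSSZ, Z), Z)))))
  [10] S(S(S(S(add(S(add(SSZ, Z)), Z)))))
  [11] S(S(S(S(S(add(add(SSZ, Z), Z))))))
  [12] S(S(S(S(S(add(S(add(SZ, Z)), Z))))))
  [13] S(S(S(S(S(S(add(add(SZ, Z), Z)))))))
  [14] S(S(S(S(S(S(add(S(add(Z, Z)), Z)))))))
  [15] S(S(S(S(S(S(S(add(add(Z, Z), Z))))))))
  [16] S(S(S(S(S(S(S(add(Z, Z))))))))
  [17] S^7(Z)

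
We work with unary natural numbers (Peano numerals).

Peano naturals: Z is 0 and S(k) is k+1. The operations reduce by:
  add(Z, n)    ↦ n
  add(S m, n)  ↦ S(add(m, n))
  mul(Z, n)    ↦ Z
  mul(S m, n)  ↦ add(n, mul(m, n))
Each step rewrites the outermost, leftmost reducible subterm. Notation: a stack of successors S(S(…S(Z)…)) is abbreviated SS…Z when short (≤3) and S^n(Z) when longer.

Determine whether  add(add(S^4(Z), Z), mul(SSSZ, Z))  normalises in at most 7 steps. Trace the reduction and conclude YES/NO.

Answer: NO — after 7 steps the term is S(S(S(add(S(add(Z, Z)), mul(SSSZ, Z))))), not yet normal

Working:
  start: add(add(S^4(Z), Z), mul(SSSZ, Z))
  [1] add(S(add(SSSZ, Z)), mul(SSSZ, Z))
  [2] S(add(add(SSSZ, Z), mul(SSSZ, Z)))
  [3] S(add(S(add(SSZ, Z)), mul(SSSZ, Z)))
  [4] S(S(add(add(SSZ, Z), mul(SSSZ, Z))))
  [5] S(S(add(S(add(SZ, Z)), mul(SSSZ, Z))))
  [6] S(S(S(add(add(SZ, Z), mul(SSSZ, Z)))))
  [7] S(S(S(add(S(add(Z, Z)), mul(SSSZ, Z)))))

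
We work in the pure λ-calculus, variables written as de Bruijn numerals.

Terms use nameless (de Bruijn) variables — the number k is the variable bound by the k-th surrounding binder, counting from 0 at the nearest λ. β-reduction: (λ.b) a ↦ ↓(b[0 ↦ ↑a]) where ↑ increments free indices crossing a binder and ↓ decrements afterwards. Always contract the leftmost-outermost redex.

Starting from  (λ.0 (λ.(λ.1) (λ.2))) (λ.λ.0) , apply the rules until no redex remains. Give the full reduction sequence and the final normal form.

Answer: normal form = λ.0  (in 2 steps)

Derivation:
  start: (λ.0 (λ.(λ.1) (λ.2))) (λ.λ.0)
  step 1: (λ.λ.0) (λ.(λ.1) (λ.λ.λ.0))
  step 2: λ.0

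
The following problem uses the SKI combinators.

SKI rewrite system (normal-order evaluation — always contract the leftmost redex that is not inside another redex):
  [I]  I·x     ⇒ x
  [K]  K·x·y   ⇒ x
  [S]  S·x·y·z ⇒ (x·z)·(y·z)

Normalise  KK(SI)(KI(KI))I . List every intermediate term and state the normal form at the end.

Answer: normal form = I  (in 3 steps)

Reduction:
  start: KK(SI)(KI(KI))I
  →1  K(KI(KI))I
  →2  KI(KI)
  →3  I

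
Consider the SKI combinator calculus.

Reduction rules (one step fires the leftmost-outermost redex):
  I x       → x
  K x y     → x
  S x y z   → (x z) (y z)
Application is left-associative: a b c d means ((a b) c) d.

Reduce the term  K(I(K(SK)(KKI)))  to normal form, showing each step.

Answer: normal form = K(SK)  (in 2 steps)

Reduction:
  start: K(I(K(SK)(KKI)))
  →1  K(K(SK)(KKI))
  →2  K(SK)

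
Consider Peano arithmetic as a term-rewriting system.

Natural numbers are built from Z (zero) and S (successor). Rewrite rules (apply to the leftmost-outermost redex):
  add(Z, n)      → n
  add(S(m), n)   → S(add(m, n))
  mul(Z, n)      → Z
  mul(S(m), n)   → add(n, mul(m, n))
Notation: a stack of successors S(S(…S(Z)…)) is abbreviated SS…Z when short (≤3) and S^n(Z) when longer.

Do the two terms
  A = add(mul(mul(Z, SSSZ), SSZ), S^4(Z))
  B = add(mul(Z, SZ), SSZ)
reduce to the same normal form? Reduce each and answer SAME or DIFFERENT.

Term A:
  start: add(mul(mul(Z, SSSZ), SSZ), S^4(Z))
  step 1: add(mul(Z, SSZ), S^4(Z))
  step 2: add(Z, S^4(Z))
  step 3: S^4(Z)

Term B:
  start: add(mul(Z, SZ), SSZ)
  step 1: add(Z, SSZ)
  step 2: SSZ

Answer: DIFFERENT — A ⇓ S^4(Z), B ⇓ SSZ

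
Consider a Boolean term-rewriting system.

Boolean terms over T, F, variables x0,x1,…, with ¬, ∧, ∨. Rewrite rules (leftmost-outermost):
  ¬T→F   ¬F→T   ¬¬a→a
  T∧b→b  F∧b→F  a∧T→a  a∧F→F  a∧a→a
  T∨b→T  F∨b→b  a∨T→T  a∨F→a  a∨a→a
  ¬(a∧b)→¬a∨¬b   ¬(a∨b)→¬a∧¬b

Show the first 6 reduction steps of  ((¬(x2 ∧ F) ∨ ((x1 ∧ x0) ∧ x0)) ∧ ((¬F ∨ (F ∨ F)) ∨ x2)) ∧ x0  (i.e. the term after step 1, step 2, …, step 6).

  start: ((¬(x2 ∧ F) ∨ ((x1 ∧ x0) ∧ x0)) ∧ ((¬F ∨ (F ∨ F)) ∨ x2)) ∧ x0
  [1] (((¬x2 ∨ ¬F) ∨ ((x1 ∧ x0) ∧ x0)) ∧ ((¬F ∨ (F ∨ F)) ∨ x2)) ∧ x0
  [2] (((¬x2 ∨ T) ∨ ((x1 ∧ x0) ∧ x0)) ∧ ((¬F ∨ (F ∨ F)) ∨ x2)) ∧ x0
  [3] ((T ∨ ((x1 ∧ x0) ∧ x0)) ∧ ((¬F ∨ (F ∨ F)) ∨ x2)) ∧ x0
  [4] (T ∧ ((¬F ∨ (F ∨ F)) ∨ x2)) ∧ x0
  [5] ((¬F ∨ (F ∨ F)) ∨ x2) ∧ x0
  [6] ((T ∨ (F ∨ F)) ∨ x2) ∧ x0

Answer: after 6 steps: ((T ∨ (F ∨ F)) ∨ x2) ∧ x0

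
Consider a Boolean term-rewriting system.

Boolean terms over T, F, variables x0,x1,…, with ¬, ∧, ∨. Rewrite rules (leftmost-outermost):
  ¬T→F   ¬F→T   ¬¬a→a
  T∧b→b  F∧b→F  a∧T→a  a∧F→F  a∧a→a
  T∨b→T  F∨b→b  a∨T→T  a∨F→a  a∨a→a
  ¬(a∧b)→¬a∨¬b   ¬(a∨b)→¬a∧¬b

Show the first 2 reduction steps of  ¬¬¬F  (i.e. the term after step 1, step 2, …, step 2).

Answer: after 2 steps: T

Working:
  start: ¬¬¬F
  →1  ¬F
  →2  T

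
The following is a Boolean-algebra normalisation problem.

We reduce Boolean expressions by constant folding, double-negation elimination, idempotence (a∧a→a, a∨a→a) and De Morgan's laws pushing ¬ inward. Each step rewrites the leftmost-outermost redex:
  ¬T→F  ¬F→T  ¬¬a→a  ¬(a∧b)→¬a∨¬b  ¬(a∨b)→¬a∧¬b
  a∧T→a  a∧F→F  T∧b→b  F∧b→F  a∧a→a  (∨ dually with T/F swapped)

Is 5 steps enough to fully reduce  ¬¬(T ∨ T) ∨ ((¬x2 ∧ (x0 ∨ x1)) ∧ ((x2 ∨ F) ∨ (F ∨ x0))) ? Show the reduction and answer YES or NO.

Answer: YES — reaches normal form T in 3 ≤ 5 steps

Derivation:
  start: ¬¬(T ∨ T) ∨ ((¬x2 ∧ (x0 ∨ x1)) ∧ ((x2 ∨ F) ∨ (F ∨ x0)))
  [1] (T ∨ T) ∨ ((¬x2 ∧ (x0 ∨ x1)) ∧ ((x2 ∨ F) ∨ (F ∨ x0)))
  [2] T ∨ ((¬x2 ∧ (x0 ∨ x1)) ∧ ((x2 ∨ F) ∨ (F ∨ x0)))
  [3] T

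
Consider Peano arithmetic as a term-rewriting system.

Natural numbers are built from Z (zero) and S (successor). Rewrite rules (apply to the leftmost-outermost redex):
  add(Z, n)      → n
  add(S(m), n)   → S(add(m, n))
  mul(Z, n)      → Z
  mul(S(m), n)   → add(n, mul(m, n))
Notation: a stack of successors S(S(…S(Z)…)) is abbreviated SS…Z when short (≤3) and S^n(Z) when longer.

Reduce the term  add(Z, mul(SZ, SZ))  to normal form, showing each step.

Answer: normal form = SZ  (in 5 steps)

Derivation:
  start: add(Z, mul(SZ, SZ))
  [1] mul(SZ, SZ)
  [2] add(SZ, mul(Z, SZ))
  [3] S(add(Z, mul(Z, SZ)))
  [4] S(mul(Z, SZ))
  [5] SZ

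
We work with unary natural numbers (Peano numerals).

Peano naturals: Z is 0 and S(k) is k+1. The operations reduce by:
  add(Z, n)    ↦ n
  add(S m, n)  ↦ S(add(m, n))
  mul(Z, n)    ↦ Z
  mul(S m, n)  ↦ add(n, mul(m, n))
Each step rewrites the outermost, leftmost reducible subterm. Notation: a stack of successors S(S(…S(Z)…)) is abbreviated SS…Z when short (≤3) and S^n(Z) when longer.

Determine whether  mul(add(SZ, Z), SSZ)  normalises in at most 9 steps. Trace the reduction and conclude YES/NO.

Answer: YES — reaches normal form SSZ in 7 ≤ 9 steps

Reduction:
  start: mul(add(SZ, Z), SSZ)
  step 1: mul(S(add(Z, Z)), SSZ)
  step 2: add(SSZ, mul(add(Z, Z), SSZ))
  step 3: S(add(SZ, mul(add(Z, Z), SSZ)))
  step 4: S(S(add(Z, mul(add(Z, Z), SSZ))))
  step 5: S(S(mul(add(Z, Z), SSZ)))
  step 6: S(S(mul(Z, SSZ)))
  step 7: SSZ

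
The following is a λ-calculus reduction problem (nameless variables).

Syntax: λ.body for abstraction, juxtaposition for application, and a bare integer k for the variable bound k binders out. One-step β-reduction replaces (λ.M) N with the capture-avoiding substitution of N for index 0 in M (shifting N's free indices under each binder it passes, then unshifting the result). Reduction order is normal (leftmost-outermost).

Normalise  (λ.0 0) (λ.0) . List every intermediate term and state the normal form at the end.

Answer: normal form = λ.0  (in 2 steps)

Derivation:
  start: (λ.0 0) (λ.0)
  step 1: (λ.0) (λ.0)
  step 2: λ.0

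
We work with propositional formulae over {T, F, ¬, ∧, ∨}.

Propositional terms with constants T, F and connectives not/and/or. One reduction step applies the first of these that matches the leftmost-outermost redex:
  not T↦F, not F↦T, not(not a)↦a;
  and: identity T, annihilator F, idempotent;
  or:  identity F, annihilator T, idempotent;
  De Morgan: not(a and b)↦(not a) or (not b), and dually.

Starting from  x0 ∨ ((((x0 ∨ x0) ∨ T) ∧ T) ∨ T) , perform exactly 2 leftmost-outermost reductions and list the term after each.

  start: x0 ∨ ((((x0 ∨ x0) ∨ T) ∧ T) ∨ T)
  [1] x0 ∨ T
  [2] T

Answer: after 2 steps: T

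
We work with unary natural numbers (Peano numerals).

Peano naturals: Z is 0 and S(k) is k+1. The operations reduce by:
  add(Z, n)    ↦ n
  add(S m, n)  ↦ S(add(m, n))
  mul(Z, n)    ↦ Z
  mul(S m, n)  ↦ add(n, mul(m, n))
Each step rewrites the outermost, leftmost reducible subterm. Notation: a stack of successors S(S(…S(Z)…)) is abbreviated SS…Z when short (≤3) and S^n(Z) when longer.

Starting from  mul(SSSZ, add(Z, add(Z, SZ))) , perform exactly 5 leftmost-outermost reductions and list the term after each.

Answer: after 5 steps: S(mul(SSZ, add(Z, add(Z, SZ))))

Derivation:
  start: mul(SSSZ, add(Z, add(Z, SZ)))
  step 1: add(add(Z, add(Z, SZ)), mul(SSZ, add(Z, add(Z, SZ))))
  step 2: add(add(Z, SZ), mul(SSZ, add(Z, add(Z, SZ))))
  step 3: add(SZ, mul(SSZ, add(Z, add(Z, SZ))))
  step 4: S(add(Z, mul(SSZ, add(Z, add(Z, SZ)))))
  step 5: S(mul(SSZ, add(Z, add(Z, SZ))))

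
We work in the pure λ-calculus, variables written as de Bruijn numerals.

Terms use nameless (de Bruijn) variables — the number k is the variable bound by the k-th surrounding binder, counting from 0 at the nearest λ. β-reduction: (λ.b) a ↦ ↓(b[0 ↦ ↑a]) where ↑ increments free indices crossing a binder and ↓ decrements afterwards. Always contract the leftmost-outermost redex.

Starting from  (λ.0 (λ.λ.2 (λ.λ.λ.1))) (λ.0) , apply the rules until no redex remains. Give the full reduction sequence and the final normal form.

Answer: normal form = λ.λ.λ.λ.λ.1  (in 3 steps)

Working:
  start: (λ.0 (λ.λ.2 (λ.λ.λ.1))) (λ.0)
  →1  (λ.0) (λ.λ.(λ.0) (λ.λ.λ.1))
  →2  λ.λ.(λ.0) (λ.λ.λ.1)
  →3  λ.λ.λ.λ.λ.1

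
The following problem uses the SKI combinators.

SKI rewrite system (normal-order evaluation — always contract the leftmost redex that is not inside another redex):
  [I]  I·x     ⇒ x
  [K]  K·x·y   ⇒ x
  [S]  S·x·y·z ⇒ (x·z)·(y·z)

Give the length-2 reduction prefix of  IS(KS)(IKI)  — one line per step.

  start: IS(KS)(IKI)
  →1  S(KS)(IKI)
  →2  S(KS)(KI)

Answer: after 2 steps: S(KS)(KI)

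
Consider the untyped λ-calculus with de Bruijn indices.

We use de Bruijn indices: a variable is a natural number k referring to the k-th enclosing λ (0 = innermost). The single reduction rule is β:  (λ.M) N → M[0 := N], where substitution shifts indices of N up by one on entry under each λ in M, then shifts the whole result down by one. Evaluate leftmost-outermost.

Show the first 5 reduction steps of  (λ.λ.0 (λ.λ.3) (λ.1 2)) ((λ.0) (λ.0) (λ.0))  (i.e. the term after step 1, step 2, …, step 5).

Answer: after 5 steps: λ.0 (λ.λ.λ.0) (λ.1 (λ.0))

Derivation:
  start: (λ.λ.0 (λ.λ.3) (λ.1 2)) ((λ.0) (λ.0) (λ.0))
  [1] λ.0 (λ.λ.(λ.0) (λ.0) (λ.0)) (λ.1 ((λ.0) (λ.0) (λ.0)))
  [2] λ.0 (λ.λ.(λ.0) (λ.0)) (λ.1 ((λ.0) (λ.0) (λ.0)))
  [3] λ.0 (λ.λ.λ.0) (λ.1 ((λ.0) (λ.0) (λ.0)))
  [4] λ.0 (λ.λ.λ.0) (λ.1 ((λ.0) (λ.0)))
  [5] λ.0 (λ.λ.λ.0) (λ.1 (λ.0))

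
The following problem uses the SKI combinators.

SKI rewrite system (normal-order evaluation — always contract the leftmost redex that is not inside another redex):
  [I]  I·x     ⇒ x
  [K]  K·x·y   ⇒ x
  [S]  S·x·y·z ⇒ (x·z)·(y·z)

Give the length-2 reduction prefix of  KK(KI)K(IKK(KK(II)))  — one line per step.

  start: KK(KI)K(IKK(KK(II)))
  →1  KK(IKK(KK(II)))
  →2  K

Answer: after 2 steps: K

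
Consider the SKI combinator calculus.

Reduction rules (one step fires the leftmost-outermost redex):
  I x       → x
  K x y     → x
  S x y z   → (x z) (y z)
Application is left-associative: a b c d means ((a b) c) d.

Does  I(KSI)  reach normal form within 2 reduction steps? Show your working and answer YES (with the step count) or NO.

Answer: YES — reaches normal form S in 2 ≤ 2 steps

Working:
  start: I(KSI)
  [1] KSI
  [2] S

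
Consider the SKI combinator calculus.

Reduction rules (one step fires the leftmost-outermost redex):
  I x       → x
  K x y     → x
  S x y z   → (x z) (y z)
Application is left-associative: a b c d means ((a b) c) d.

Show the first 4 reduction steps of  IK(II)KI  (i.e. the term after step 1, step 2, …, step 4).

Answer: after 4 steps: I

Derivation:
  start: IK(II)KI
  [1] K(II)KI
  [2] III
  [3] II
  [4] I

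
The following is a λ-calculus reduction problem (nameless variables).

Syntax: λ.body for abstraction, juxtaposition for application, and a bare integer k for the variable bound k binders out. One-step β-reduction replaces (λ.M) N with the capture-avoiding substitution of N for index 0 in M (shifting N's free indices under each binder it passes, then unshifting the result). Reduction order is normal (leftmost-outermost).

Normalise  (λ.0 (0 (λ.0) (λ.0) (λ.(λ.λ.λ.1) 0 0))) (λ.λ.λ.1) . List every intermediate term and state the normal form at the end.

  start: (λ.0 (0 (λ.0) (λ.0) (λ.(λ.λ.λ.1) 0 0))) (λ.λ.λ.1)
  step 1: (λ.λ.λ.1) ((λ.λ.λ.1) (λ.0) (λ.0) (λ.(λ.λ.λ.1) 0 0))
  step 2: λ.λ.1

Answer: normal form = λ.λ.1  (in 2 steps)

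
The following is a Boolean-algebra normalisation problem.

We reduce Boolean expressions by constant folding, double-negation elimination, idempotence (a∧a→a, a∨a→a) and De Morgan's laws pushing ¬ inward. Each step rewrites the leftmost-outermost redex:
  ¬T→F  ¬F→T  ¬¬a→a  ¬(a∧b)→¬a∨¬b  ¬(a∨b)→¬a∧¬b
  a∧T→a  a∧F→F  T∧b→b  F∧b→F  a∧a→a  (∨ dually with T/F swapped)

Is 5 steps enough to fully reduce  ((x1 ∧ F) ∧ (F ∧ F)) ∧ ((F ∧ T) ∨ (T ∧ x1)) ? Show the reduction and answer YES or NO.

  start: ((x1 ∧ F) ∧ (F ∧ F)) ∧ ((F ∧ T) ∨ (T ∧ x1))
  [1] (F ∧ (F ∧ F)) ∧ ((F ∧ T) ∨ (T ∧ x1))
  [2] F ∧ ((F ∧ T) ∨ (T ∧ x1))
  [3] F

Answer: YES — reaches normal form F in 3 ≤ 5 steps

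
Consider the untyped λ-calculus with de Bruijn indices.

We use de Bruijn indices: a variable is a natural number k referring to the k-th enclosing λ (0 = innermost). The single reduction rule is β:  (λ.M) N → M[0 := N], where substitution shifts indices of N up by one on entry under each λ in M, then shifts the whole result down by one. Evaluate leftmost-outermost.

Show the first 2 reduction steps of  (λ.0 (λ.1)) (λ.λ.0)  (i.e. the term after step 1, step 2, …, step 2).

Answer: after 2 steps: λ.0

Derivation:
  start: (λ.0 (λ.1)) (λ.λ.0)
  →1  (λ.λ.0) (λ.λ.λ.0)
  →2  λ.0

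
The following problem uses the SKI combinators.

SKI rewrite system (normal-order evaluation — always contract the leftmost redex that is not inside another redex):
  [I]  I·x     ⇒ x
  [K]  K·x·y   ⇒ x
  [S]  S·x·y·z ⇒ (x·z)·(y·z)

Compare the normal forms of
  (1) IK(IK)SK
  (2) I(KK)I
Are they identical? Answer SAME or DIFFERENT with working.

Answer: DIFFERENT — A ⇓ KK, B ⇓ K

Derivation:
Term A:
  start: IK(IK)SK
  step 1: K(IK)SK
  step 2: IKK
  step 3: KK

Term B:
  start: I(KK)I
  step 1: KKI
  step 2: K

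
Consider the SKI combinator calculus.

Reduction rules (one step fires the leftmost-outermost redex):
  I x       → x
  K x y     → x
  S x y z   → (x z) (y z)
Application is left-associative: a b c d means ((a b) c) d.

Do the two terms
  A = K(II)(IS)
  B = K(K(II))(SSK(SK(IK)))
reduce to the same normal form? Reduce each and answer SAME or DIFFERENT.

Term A:
  start: K(II)(IS)
  [1] II
  [2] I

Term B:
  start: K(K(II))(SSK(SK(IK)))
  [1] K(II)
  [2] KI

Answer: DIFFERENT — A ⇓ I, B ⇓ KI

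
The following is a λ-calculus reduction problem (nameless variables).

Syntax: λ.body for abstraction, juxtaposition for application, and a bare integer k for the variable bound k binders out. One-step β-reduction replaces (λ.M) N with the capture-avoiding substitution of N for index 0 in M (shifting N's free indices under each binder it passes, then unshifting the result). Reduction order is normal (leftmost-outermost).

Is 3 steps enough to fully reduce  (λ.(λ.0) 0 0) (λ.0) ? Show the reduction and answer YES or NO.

Answer: YES — reaches normal form λ.0 in 3 ≤ 3 steps

Working:
  start: (λ.(λ.0) 0 0) (λ.0)
  [1] (λ.0) (λ.0) (λ.0)
  [2] (λ.0) (λ.0)
  [3] λ.0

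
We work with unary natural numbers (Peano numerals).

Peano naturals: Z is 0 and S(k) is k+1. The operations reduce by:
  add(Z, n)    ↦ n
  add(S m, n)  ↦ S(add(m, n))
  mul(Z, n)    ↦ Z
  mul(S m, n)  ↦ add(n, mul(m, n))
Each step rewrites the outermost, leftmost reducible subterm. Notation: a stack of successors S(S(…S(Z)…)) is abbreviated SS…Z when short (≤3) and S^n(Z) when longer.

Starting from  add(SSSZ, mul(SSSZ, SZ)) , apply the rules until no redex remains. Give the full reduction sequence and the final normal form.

  start: add(SSSZ, mul(SSSZ, SZ))
  →1  S(add(SSZ, mul(SSSZ, SZ)))
  →2  S(S(add(SZ, mul(SSSZ, SZ))))
  →3  S(S(S(add(Z, mul(SSSZ, SZ)))))
  →4  S(S(S(mul(SSSZ, SZ))))
  →5  S(S(S(add(SZ, mul(SSZ, SZ)))))
  →6  S(S(S(S(add(Z, mul(SSZ, SZ))))))
  →7  S(S(S(S(mul(SSZ, SZ)))))
  →8  S(S(S(S(add(SZ, mul(SZ, SZ))))))
  →9  S(S(S(S(S(add(Z, mul(SZ, SZ)))))))
  →10  S(S(S(S(S(mul(SZ, SZ))))))
  →11  S(S(S(S(S(add(SZ, mul(Z, SZ)))))))
  →12  S(S(S(S(S(S(add(Z, mul(Z, SZ))))))))
  →13  S(S(S(S(S(S(mul(Z, SZ)))))))
  →14  S^6(Z)

Answer: normal form = S^6(Z)  (in 14 steps)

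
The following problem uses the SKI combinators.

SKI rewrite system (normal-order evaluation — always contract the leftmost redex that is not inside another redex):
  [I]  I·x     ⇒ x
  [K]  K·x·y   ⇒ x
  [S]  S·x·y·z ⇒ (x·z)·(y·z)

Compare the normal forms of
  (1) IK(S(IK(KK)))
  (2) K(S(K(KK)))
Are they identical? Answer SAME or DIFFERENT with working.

Term A:
  start: IK(S(IK(KK)))
  →1  K(S(IK(KK)))
  →2  K(S(K(KK)))

Term B:
  start: K(S(K(KK)))

Answer: SAME — A ⇓ K(S(K(KK))), B ⇓ K(S(K(KK)))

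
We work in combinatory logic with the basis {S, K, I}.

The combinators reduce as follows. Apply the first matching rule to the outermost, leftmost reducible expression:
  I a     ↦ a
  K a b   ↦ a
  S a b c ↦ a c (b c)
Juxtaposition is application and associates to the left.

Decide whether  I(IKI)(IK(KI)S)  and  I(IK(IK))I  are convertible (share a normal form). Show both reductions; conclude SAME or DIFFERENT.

Term A:
  start: I(IKI)(IK(KI)S)
  [1] IKI(IK(KI)S)
  [2] KI(IK(KI)S)
  [3] I

Term B:
  start: I(IK(IK))I
  [1] IK(IK)I
  [2] K(IK)I
  [3] IK
  [4] K

Answer: DIFFERENT — A ⇓ I, B ⇓ K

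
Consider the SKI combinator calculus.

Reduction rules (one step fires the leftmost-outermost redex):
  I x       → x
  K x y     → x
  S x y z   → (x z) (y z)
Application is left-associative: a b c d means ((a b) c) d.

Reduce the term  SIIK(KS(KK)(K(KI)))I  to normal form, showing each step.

Answer: normal form = KI  (in 4 steps)

Working:
  start: SIIK(KS(KK)(K(KI)))I
  step 1: IK(IK)(KS(KK)(K(KI)))I
  step 2: K(IK)(KS(KK)(K(KI)))I
  step 3: IKI
  step 4: KI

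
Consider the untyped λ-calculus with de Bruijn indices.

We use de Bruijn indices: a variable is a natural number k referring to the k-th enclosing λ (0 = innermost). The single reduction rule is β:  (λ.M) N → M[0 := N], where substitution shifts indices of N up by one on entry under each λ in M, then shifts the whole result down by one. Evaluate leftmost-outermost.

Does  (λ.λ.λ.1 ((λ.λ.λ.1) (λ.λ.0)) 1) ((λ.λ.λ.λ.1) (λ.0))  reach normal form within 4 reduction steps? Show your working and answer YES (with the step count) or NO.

Answer: YES — reaches normal form λ.λ.1 (λ.λ.1) 1 in 2 ≤ 4 steps

Working:
  start: (λ.λ.λ.1 ((λ.λ.λ.1) (λ.λ.0)) 1) ((λ.λ.λ.λ.1) (λ.0))
  →1  λ.λ.1 ((λ.λ.λ.1) (λ.λ.0)) 1
  →2  λ.λ.1 (λ.λ.1) 1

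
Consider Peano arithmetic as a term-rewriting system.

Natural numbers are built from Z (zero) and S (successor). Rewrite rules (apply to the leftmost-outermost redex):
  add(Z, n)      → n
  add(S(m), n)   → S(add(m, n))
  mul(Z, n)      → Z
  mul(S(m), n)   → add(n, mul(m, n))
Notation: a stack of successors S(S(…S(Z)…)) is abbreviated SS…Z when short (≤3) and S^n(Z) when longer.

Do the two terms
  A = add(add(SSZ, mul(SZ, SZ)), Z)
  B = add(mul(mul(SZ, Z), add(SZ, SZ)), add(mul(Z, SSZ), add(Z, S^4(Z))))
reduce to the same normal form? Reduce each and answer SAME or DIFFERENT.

Term A:
  start: add(add(SSZ, mul(SZ, SZ)), Z)
  step 1: add(S(add(SZ, mul(SZ, SZ))), Z)
  step 2: S(add(add(SZ, mul(SZ, SZ)), Z))
  step 3: S(add(S(add(Z, mul(SZ, SZ))), Z))
  step 4: S(S(add(add(Z, mul(SZ, SZ)), Z)))
  step 5: S(S(add(mul(SZ, SZ), Z)))
  step 6: S(S(add(add(SZ, mul(Z, SZ)), Z)))
  step 7: S(S(add(S(add(Z, mul(Z, SZ))), Z)))
  step 8: S(S(S(add(add(Z, mul(Z, SZ)), Z))))
  step 9: S(S(S(add(mul(Z, SZ), Z))))
  step 10: S(S(S(add(Z, Z))))
  step 11: SSSZ

Term B:
  start: add(mul(mul(SZ, Z), add(SZ, SZ)), add(mul(Z, SSZ), add(Z, S^4(Z))))
  step 1: add(mul(add(Z, mul(Z, Z)), add(SZ, SZ)), add(mul(Z, SSZ), add(Z, S^4(Z))))
  step 2: add(mul(mul(Z, Z), add(SZ, SZ)), add(mul(Z, SSZ), add(Z, S^4(Z))))
  step 3: add(mul(Z, add(SZ, SZ)), add(mul(Z, SSZ), add(Z, S^4(Z))))
  step 4: add(Z, add(mul(Z, SSZ), add(Z, S^4(Z))))
  step 5: add(mul(Z, SSZ), add(Z, S^4(Z)))
  step 6: add(Z, add(Z, S^4(Z)))
  step 7: add(Z, S^4(Z))
  step 8: S^4(Z)

Answer: DIFFERENT — A ⇓ SSSZ, B ⇓ S^4(Z)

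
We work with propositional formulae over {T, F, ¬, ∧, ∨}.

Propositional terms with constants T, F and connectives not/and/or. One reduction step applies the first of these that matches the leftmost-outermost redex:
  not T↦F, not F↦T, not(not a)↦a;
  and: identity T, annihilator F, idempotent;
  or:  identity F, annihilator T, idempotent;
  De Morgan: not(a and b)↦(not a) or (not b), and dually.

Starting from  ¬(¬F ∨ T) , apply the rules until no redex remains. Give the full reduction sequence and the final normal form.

  start: ¬(¬F ∨ T)
  →1  ¬¬F ∧ ¬T
  →2  F ∧ ¬T
  →3  F

Answer: normal form = F  (in 3 steps)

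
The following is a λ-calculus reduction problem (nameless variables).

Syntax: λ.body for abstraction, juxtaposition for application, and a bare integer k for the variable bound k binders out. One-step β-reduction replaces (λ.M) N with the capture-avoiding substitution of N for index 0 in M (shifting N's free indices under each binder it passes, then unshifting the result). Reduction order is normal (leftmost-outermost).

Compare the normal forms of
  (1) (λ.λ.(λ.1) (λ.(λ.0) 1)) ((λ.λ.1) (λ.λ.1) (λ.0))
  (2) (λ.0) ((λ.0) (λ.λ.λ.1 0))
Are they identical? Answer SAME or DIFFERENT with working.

Answer: DIFFERENT — A ⇓ λ.0, B ⇓ λ.λ.λ.1 0

Working:
Term A:
  start: (λ.λ.(λ.1) (λ.(λ.0) 1)) ((λ.λ.1) (λ.λ.1) (λ.0))
  →1  λ.(λ.1) (λ.(λ.0) 1)
  →2  λ.0

Term B:
  start: (λ.0) ((λ.0) (λ.λ.λ.1 0))
  →1  (λ.0) (λ.λ.λ.1 0)
  →2  λ.λ.λ.1 0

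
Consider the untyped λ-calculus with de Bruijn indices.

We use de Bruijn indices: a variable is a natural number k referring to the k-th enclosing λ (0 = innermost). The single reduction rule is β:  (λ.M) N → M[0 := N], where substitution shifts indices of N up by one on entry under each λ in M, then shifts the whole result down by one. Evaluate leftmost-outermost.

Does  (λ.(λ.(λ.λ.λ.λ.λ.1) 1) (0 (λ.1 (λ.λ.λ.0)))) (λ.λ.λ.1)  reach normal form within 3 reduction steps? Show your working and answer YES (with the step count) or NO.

  start: (λ.(λ.(λ.λ.λ.λ.λ.1) 1) (0 (λ.1 (λ.λ.λ.0)))) (λ.λ.λ.1)
  →1  (λ.(λ.λ.λ.λ.λ.1) (λ.λ.λ.1)) ((λ.λ.λ.1) (λ.(λ.λ.λ.1) (λ.λ.λ.0)))
  →2  (λ.λ.λ.λ.λ.1) (λ.λ.λ.1)
  →3  λ.λ.λ.λ.1

Answer: YES — reaches normal form λ.λ.λ.λ.1 in 3 ≤ 3 steps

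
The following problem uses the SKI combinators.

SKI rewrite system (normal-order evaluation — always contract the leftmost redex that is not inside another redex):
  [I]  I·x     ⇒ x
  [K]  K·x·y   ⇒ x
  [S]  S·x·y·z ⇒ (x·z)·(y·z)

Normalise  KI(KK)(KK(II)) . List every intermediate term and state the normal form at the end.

  start: KI(KK)(KK(II))
  [1] I(KK(II))
  [2] KK(II)
  [3] K

Answer: normal form = K  (in 3 steps)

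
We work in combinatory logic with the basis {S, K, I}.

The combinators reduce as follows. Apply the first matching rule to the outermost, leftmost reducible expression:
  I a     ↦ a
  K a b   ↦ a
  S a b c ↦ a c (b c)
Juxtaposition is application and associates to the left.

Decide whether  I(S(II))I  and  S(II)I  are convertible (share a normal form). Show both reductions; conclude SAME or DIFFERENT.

Term A:
  start: I(S(II))I
  step 1: S(II)I
  step 2: SII

Term B:
  start: S(II)I
  step 1: SII

Answer: SAME — A ⇓ SII, B ⇓ SII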